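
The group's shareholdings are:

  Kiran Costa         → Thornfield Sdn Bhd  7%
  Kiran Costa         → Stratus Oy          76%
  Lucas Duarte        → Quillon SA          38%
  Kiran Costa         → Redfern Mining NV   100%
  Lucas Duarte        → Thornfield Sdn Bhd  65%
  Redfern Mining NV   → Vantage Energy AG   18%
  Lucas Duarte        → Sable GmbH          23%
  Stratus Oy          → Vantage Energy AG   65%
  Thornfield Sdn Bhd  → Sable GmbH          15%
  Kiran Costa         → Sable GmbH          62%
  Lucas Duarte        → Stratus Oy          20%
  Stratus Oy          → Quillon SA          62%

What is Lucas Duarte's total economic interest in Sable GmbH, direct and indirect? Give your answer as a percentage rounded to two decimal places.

32.75%

Lucas reaches Sable along 2 paths.
Direct stake: 23% = 23%.
Via Thornfield: 65% × 15% = 9.75%.
Total: 23% + 9.75% = 32.75%.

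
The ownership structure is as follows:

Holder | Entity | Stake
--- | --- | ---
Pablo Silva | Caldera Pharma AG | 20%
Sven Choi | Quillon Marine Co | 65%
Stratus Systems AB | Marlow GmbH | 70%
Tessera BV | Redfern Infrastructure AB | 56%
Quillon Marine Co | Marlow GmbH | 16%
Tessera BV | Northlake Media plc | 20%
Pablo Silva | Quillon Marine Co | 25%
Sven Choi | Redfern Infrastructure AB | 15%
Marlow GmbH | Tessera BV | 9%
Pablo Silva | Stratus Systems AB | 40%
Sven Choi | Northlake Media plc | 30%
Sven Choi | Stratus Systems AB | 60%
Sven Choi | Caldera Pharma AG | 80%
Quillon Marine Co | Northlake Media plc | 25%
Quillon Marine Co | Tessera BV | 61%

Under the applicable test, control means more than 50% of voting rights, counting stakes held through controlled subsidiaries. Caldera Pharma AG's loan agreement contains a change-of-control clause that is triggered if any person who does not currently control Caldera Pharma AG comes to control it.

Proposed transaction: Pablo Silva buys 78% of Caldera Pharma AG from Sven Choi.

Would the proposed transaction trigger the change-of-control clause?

Yes

The purchase adds only to Pablo's holdings (Sven's stake shrinks), so Pablo is the only person who could newly come to control Caldera.
Pablo's largest direct stake is 40% in Stratus, which does not meet the threshold, so Pablo controls no company.
In Caldera, Pablo's side holds only 20%, not > 50%.
So before the transaction, Pablo does not control Caldera.
After the purchase, Pablo's direct stake in Caldera rises to 20% + 78% = 98%, and Sven's stake falls to 2%.
Pablo holds 98% of Caldera, so Pablo controls Caldera.
Pablo did not control Caldera before and does after, so the clause is triggered.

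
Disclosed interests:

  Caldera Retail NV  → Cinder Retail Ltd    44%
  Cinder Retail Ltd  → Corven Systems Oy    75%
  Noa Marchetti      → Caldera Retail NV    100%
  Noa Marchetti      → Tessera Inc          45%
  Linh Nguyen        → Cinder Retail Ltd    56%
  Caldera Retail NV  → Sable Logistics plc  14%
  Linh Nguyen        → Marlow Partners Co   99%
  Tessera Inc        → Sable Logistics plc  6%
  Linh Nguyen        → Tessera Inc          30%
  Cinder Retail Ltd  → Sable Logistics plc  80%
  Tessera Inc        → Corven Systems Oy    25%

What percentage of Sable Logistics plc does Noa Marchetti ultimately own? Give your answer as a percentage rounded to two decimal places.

51.90%

Noa reaches Sable along 3 paths.
Via Caldera: 100% × 14% = 14%.
Via Caldera → Cinder: 100% × 44% × 80% = 35.2%.
Via Tessera: 45% × 6% = 2.7%.
Total: 14% + 35.2% + 2.7% = 51.9%.
Rounded: 51.90%.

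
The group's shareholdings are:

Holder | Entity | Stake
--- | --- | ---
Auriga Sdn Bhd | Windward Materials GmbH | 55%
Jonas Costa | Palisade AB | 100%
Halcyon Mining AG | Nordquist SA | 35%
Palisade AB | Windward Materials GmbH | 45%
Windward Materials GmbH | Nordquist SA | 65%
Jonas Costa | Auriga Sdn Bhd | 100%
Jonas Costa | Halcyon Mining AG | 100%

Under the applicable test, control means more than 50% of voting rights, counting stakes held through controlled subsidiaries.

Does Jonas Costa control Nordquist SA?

Yes

Jonas holds 100% of Halcyon, so Jonas controls Halcyon.
Jonas holds 100% of Auriga, so Jonas controls Auriga.
Jonas holds 100% of Palisade, so Jonas controls Palisade.
Auriga and Palisade together hold 55% + 45% = 100% of Windward, so Jonas controls Windward.
Windward and Halcyon together hold 65% + 35% = 100% of Nordquist, so Jonas controls Nordquist.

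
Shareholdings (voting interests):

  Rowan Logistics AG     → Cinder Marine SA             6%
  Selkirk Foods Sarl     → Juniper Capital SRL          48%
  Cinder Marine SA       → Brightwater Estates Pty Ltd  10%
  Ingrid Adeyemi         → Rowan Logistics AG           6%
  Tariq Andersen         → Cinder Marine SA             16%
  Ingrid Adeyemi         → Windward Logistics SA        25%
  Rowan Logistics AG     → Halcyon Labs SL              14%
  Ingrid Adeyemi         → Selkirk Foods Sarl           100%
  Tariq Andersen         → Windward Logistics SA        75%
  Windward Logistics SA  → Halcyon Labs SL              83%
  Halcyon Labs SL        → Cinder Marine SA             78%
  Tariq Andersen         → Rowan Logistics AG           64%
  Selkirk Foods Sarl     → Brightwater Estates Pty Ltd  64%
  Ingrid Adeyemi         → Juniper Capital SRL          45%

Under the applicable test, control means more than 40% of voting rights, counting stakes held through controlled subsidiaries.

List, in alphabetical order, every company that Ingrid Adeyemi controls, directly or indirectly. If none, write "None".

Ingrid holds 100% of Selkirk, so Ingrid controls Selkirk.
Selkirk holds 64% of Brightwater, so Ingrid controls Brightwater.
Ingrid and Selkirk together hold 45% + 48% = 93% of Juniper, so Ingrid controls Juniper.
No other company's threshold is met.

Brightwater Estates Pty Ltd, Juniper Capital SRL, Selkirk Foods Sarl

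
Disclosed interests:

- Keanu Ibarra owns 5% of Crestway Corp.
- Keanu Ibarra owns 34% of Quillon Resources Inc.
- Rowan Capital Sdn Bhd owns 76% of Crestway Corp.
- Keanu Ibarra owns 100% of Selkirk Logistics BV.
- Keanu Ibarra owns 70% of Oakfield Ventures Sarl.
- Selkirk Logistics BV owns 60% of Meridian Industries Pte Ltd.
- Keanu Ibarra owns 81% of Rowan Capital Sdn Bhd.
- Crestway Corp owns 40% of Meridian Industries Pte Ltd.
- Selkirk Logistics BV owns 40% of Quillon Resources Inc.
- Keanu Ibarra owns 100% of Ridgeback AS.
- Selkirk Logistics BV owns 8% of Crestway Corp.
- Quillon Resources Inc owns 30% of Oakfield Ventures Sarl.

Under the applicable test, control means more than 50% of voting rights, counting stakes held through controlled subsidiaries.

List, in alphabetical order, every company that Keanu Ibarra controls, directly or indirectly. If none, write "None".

Crestway Corp, Meridian Industries Pte Ltd, Oakfield Ventures Sarl, Quillon Resources Inc, Ridgeback AS, Rowan Capital Sdn Bhd, Selkirk Logistics BV

Keanu holds 100% of Selkirk, so Keanu controls Selkirk.
Keanu holds 81% of Rowan, so Keanu controls Rowan.
Selkirk and Keanu together hold 40% + 34% = 74% of Quillon, so Keanu controls Quillon.
Keanu and Rowan and Selkirk together hold 5% + 76% + 8% = 89% of Crestway, so Keanu controls Crestway.
Keanu and Quillon together hold 70% + 30% = 100% of Oakfield, so Keanu controls Oakfield.
Crestway and Selkirk together hold 40% + 60% = 100% of Meridian, so Keanu controls Meridian.
Keanu holds 100% of Ridgeback, so Keanu controls Ridgeback.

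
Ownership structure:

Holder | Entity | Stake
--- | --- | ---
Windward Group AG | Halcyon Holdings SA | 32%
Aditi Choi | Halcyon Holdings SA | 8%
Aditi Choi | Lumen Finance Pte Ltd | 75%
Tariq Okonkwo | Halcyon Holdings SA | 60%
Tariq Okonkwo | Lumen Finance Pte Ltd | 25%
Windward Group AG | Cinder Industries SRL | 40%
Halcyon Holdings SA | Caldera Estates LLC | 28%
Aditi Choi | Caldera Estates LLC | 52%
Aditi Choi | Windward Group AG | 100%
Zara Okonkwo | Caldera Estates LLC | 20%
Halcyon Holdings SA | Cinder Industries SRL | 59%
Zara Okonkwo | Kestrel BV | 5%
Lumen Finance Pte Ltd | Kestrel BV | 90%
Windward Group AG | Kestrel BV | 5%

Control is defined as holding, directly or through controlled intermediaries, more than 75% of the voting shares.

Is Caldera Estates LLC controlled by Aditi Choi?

No

Aditi holds 100% of Windward, so Aditi controls Windward.
In Caldera, Aditi's side holds only 52%, not > 75%.
So Aditi does not control Caldera.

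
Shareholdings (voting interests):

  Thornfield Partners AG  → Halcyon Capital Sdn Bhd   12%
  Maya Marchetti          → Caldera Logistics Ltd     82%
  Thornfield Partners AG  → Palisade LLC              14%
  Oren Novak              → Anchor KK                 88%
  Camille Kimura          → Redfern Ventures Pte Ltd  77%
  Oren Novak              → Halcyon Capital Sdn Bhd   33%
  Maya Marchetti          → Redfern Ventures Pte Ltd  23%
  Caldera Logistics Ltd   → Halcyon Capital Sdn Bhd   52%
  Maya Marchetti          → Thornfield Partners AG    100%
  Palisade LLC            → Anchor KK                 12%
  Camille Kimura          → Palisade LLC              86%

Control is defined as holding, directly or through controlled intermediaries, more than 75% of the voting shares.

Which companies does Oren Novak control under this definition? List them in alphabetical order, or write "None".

Oren holds 88% of Anchor, so Oren controls Anchor.
No other company's threshold is met.

Anchor KK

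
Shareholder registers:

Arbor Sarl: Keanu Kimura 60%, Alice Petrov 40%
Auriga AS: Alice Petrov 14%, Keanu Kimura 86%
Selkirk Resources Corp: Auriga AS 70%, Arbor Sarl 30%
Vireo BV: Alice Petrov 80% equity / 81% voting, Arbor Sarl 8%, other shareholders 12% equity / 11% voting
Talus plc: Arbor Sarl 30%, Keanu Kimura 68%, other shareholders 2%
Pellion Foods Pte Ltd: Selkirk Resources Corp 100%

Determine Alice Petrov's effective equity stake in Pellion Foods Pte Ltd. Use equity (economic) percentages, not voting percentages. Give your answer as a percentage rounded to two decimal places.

21.80%

Alice reaches Pellion along 2 paths.
Via Auriga → Selkirk: 14% × 70% × 100% = 9.8%.
Via Arbor → Selkirk: 40% × 30% × 100% = 12%.
Total: 9.8% + 12% = 21.8%.
Rounded: 21.80%.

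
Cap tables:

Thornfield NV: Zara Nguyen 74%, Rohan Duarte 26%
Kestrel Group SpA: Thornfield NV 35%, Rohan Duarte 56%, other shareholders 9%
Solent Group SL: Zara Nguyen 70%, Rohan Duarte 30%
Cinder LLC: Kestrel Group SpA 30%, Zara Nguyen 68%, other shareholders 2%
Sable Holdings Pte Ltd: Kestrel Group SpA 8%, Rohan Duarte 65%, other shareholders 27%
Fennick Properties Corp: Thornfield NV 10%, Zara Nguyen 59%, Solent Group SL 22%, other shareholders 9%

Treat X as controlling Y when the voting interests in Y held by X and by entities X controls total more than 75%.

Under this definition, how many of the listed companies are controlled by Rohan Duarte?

Rohan's largest direct stake is 65% in Sable, which does not meet the threshold.
Rohan controls 0 companies.

0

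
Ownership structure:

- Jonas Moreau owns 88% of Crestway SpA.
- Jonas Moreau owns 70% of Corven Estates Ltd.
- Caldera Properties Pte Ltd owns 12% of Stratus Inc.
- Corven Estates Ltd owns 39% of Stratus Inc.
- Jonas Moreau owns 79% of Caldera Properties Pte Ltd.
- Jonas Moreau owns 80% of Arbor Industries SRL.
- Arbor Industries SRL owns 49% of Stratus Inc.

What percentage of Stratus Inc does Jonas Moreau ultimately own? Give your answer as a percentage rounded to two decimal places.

75.98%

Jonas reaches Stratus along 3 paths.
Via Caldera: 79% × 12% = 9.48%.
Via Corven: 70% × 39% = 27.3%.
Via Arbor: 80% × 49% = 39.2%.
Total: 9.48% + 27.3% + 39.2% = 75.98%.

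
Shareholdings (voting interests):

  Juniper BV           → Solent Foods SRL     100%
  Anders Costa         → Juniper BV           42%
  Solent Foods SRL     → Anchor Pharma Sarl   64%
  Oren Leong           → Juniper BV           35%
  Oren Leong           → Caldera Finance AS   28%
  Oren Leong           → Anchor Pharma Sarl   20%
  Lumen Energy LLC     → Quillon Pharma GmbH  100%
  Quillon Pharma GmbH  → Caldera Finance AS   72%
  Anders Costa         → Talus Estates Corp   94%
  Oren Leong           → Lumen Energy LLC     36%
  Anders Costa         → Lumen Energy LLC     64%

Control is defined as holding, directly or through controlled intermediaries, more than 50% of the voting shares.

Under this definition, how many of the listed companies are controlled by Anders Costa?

Anders holds 64% of Lumen, so Anders controls Lumen.
Anders holds 94% of Talus, so Anders controls Talus.
Lumen holds 100% of Quillon, so Anders controls Quillon.
Quillon holds 72% of Caldera, so Anders controls Caldera.
No other company's threshold is met.
Anders controls 4 companies.

4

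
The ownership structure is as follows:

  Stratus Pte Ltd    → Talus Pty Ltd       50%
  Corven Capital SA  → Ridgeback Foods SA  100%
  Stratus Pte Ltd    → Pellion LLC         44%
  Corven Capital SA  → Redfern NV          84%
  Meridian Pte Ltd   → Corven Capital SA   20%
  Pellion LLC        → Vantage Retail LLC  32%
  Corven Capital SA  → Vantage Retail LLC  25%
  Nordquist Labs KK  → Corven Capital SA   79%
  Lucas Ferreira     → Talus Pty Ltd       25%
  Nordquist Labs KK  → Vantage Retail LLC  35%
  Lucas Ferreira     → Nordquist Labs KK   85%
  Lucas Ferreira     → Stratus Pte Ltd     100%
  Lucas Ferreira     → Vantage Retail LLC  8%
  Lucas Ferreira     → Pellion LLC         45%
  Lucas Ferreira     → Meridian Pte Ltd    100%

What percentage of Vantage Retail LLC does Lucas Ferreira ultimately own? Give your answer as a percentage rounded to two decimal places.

88.02%

Lucas reaches Vantage along 6 paths.
Via Nordquist: 85% × 35% = 29.75%.
Via Pellion: 45% × 32% = 14.4%.
Via Stratus → Pellion: 100% × 44% × 32% = 14.08%.
Via Nordquist → Corven: 85% × 79% × 25% = 16.7875%.
Via Meridian → Corven: 100% × 20% × 25% = 5%.
Direct stake: 8% = 8%.
Total: 29.75% + 14.4% + 14.08% + 16.7875% + 5% + 8% = 88.0175%.
Rounded: 88.02%.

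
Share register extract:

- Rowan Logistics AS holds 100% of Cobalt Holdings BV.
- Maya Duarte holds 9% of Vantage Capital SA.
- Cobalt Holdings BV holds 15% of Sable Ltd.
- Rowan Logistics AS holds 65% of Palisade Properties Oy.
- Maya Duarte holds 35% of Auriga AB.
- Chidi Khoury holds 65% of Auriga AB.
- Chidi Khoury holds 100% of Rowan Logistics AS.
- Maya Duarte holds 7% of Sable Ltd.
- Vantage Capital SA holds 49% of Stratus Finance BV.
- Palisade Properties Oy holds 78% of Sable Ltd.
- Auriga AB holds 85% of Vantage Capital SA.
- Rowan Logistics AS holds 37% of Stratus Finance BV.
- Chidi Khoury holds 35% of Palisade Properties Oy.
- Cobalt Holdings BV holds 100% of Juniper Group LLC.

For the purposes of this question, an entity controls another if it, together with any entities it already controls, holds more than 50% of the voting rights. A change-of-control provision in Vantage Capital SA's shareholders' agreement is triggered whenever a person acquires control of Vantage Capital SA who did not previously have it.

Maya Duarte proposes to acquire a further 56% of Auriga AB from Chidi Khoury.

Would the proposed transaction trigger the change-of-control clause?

The purchase adds only to Maya's holdings (Chidi's stake shrinks), so Maya is the only person who could newly come to control Vantage.
Maya's largest direct stake is 35% in Auriga, which does not meet the threshold, so Maya controls no company.
In Vantage, Maya's side holds only 9%, not > 50%.
So before the transaction, Maya does not control Vantage.
After the purchase, Maya's direct stake in Auriga rises to 35% + 56% = 91%, and Chidi's stake falls to 9%.
Maya holds 91% of Auriga, so Maya controls Auriga.
Auriga and Maya together hold 85% + 9% = 94% of Vantage, so Maya controls Vantage.
Maya did not control Vantage before and does after, so the clause is triggered.

Yes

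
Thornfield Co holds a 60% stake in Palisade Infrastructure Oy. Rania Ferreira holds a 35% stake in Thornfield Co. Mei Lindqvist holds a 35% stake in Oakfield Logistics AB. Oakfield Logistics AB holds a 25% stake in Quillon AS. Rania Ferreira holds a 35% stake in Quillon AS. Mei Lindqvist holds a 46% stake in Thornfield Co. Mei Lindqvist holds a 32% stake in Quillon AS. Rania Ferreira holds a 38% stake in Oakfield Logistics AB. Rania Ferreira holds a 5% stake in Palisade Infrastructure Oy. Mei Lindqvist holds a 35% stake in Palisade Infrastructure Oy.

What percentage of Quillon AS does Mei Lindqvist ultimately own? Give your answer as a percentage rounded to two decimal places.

40.75%

Mei reaches Quillon along 2 paths.
Direct stake: 32% = 32%.
Via Oakfield: 35% × 25% = 8.75%.
Total: 32% + 8.75% = 40.75%.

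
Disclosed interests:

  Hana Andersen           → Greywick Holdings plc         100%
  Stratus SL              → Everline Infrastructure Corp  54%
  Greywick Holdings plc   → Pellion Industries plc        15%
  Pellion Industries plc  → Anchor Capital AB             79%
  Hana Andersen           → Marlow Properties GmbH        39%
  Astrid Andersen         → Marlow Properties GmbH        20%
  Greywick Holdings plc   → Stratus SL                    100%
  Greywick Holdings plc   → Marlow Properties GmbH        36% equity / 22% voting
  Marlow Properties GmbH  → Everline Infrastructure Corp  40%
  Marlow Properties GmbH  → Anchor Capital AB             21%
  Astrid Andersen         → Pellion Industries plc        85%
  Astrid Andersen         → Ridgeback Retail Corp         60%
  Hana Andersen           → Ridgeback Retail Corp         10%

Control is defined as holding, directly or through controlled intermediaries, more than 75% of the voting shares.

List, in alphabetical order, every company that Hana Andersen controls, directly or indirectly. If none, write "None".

Hana holds 100% of Greywick, so Hana controls Greywick.
Greywick holds 100% of Stratus, so Hana controls Stratus.
No other company's threshold is met.

Greywick Holdings plc, Stratus SL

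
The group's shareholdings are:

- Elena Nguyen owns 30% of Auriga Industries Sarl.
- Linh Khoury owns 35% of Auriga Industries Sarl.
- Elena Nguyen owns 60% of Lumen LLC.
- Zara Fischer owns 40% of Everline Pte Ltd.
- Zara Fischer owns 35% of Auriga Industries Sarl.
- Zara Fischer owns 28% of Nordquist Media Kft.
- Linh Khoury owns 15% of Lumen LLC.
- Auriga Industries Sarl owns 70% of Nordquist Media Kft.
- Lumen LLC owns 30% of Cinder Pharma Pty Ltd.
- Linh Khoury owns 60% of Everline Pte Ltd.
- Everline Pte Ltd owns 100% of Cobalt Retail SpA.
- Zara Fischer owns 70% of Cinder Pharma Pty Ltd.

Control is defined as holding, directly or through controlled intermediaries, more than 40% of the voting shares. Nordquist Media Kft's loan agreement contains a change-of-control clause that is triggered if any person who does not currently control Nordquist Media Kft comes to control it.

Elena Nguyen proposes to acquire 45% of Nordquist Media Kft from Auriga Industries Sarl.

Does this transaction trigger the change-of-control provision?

Yes

The purchase adds only to Elena's holdings (Auriga's stake shrinks), so Elena is the only person who could newly come to control Nordquist.
Elena holds 60% of Lumen, so Elena controls Lumen.
Neither Elena nor any entity Elena controls holds any voting interest in Nordquist.
So before the transaction, Elena does not control Nordquist.
After the purchase, Elena holds 45% of Nordquist directly, and Auriga's stake falls to 25%.
Elena holds 45% of Nordquist, so Elena controls Nordquist.
Elena did not control Nordquist before and does after, so the clause is triggered.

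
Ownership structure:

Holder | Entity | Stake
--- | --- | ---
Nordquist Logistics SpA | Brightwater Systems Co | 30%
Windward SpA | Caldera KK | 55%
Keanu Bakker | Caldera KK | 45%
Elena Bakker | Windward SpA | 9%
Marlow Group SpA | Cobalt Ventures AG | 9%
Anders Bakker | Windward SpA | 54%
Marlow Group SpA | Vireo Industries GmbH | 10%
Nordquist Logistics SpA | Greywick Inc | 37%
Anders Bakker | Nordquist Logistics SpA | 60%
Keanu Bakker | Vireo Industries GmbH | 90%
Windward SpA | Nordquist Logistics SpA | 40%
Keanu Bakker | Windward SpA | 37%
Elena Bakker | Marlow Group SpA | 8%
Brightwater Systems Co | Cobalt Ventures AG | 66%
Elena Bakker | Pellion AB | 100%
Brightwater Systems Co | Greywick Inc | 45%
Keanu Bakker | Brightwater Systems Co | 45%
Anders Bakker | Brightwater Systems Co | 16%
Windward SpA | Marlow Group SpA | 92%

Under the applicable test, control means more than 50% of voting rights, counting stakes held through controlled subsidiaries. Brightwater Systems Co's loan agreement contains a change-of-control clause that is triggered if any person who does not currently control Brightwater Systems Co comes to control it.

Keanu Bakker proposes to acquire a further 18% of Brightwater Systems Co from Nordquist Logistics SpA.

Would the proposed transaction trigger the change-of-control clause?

Yes

The purchase adds only to Keanu's holdings (Nordquist's stake shrinks), so Keanu is the only person who could newly come to control Brightwater.
Keanu holds 90% of Vireo, so Keanu controls Vireo.
In Brightwater, Keanu's side holds only 45%, not > 50%.
So before the transaction, Keanu does not control Brightwater.
After the purchase, Keanu's direct stake in Brightwater rises to 45% + 18% = 63%, and Nordquist's stake falls to 12%.
Keanu holds 63% of Brightwater, so Keanu controls Brightwater.
Keanu did not control Brightwater before and does after, so the clause is triggered.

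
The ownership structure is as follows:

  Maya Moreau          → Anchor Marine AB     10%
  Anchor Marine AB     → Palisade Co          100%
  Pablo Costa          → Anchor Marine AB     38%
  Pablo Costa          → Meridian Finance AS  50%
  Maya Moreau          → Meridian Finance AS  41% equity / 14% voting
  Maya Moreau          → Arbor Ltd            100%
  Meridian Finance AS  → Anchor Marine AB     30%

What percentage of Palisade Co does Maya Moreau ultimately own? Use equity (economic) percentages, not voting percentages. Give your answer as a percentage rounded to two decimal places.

Maya reaches Palisade along 2 paths.
Via Meridian → Anchor: 41% × 30% × 100% = 12.3%.
Via Anchor: 10% × 100% = 10%.
Total: 12.3% + 10% = 22.3%.
Rounded: 22.30%.

22.30%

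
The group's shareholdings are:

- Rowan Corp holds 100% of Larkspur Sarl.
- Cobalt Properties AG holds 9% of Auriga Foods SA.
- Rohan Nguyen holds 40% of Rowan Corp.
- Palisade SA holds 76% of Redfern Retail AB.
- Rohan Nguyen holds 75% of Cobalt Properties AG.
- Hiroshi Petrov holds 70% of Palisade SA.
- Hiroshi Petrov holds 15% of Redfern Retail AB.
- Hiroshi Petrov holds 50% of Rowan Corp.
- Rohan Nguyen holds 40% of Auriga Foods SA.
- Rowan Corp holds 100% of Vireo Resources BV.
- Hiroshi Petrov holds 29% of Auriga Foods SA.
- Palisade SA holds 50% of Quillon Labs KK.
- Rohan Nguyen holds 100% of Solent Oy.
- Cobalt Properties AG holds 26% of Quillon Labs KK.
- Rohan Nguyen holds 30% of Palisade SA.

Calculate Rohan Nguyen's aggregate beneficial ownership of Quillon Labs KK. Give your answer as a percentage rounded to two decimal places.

34.50%

Rohan reaches Quillon along 2 paths.
Via Palisade: 30% × 50% = 15%.
Via Cobalt: 75% × 26% = 19.5%.
Total: 15% + 19.5% = 34.5%.
Rounded: 34.50%.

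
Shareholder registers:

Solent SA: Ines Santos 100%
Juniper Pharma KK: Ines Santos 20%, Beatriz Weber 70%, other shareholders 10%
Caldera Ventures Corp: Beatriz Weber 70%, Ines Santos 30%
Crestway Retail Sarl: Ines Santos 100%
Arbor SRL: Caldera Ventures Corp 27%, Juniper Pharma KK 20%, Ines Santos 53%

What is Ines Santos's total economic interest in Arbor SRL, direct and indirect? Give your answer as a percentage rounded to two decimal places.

Ines reaches Arbor along 3 paths.
Via Caldera: 30% × 27% = 8.1%.
Via Juniper: 20% × 20% = 4%.
Direct stake: 53% = 53%.
Total: 8.1% + 4% + 53% = 65.1%.
Rounded: 65.10%.

65.10%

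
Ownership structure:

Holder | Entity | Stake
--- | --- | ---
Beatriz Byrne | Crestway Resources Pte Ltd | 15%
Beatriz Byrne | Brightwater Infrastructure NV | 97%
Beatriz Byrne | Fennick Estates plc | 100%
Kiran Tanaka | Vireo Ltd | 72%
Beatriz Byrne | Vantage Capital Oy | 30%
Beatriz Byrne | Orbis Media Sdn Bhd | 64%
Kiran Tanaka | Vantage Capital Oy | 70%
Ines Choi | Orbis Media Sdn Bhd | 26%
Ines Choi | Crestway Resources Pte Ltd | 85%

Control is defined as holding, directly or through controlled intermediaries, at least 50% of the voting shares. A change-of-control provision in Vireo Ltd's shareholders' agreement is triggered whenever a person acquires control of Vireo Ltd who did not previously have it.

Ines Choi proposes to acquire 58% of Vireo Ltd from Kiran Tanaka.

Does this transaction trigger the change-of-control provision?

The purchase adds only to Ines's holdings (Kiran's stake shrinks), so Ines is the only person who could newly come to control Vireo.
Ines holds 85% of Crestway, so Ines controls Crestway.
Neither Ines nor any entity Ines controls holds any voting interest in Vireo.
So before the transaction, Ines does not control Vireo.
After the purchase, Ines holds 58% of Vireo directly, and Kiran's stake falls to 14%.
Ines holds 58% of Vireo, so Ines controls Vireo.
Ines did not control Vireo before and does after, so the clause is triggered.

Yes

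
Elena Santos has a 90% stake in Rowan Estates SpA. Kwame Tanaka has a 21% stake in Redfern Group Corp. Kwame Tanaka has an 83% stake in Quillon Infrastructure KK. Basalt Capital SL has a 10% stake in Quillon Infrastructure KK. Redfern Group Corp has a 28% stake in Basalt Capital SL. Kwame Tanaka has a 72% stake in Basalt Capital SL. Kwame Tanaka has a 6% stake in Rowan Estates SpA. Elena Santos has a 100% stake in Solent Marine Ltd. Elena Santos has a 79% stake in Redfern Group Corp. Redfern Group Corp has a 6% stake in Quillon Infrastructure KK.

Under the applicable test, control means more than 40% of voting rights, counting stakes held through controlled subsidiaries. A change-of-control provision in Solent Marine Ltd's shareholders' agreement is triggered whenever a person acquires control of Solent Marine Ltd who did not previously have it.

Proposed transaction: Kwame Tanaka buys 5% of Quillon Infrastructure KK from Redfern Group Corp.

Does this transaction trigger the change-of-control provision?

The purchase adds only to Kwame's holdings (Redfern's stake shrinks), so Kwame is the only person who could newly come to control Solent.
Kwame holds 72% of Basalt, so Kwame controls Basalt.
Basalt and Kwame together hold 10% + 83% = 93% of Quillon, so Kwame controls Quillon.
Neither Kwame nor any entity Kwame controls holds any voting interest in Solent.
So before the transaction, Kwame does not control Solent.
After the purchase, Kwame's direct stake in Quillon rises to 83% + 5% = 88%, and Redfern's stake falls to 1%.
Basalt and Kwame together hold 10% + 88% = 98% of Quillon, so Kwame controls Quillon.
After the transaction, neither Kwame nor any entity Kwame controls holds a voting interest in Solent, so Kwame still does not control it.
No new person acquires control, so the clause is not triggered.

No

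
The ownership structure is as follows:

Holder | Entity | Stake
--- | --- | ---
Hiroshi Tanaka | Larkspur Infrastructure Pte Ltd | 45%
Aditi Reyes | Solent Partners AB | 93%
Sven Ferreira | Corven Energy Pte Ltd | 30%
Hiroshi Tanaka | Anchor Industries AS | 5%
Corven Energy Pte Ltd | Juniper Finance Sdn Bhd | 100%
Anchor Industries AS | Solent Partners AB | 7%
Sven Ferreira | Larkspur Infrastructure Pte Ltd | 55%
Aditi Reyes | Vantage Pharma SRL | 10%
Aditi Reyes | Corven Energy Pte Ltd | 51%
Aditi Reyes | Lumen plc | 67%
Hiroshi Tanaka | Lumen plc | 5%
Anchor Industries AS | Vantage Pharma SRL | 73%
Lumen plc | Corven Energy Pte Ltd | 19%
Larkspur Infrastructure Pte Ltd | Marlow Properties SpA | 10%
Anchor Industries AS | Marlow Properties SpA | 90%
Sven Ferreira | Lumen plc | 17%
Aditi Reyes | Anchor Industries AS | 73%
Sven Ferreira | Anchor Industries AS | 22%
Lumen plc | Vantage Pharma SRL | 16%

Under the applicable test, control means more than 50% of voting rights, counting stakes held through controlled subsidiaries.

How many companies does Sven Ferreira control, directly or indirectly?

1

Sven holds 55% of Larkspur, so Sven controls Larkspur.
No other company's threshold is met.
Sven controls 1 company.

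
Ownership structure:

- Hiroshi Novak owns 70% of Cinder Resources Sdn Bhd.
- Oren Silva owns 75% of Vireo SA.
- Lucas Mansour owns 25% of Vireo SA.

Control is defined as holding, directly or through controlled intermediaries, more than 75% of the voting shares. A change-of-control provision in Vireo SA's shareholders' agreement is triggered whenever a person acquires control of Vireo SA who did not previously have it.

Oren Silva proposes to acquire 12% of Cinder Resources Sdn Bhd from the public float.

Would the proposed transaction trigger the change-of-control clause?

The purchase changes only Oren's holdings, so Oren is the only person who could newly come to control Vireo.
Oren's largest direct stake is 75% in Vireo, which does not meet the threshold, so Oren controls no company.
In Vireo, Oren's side holds only 75%, not > 75%.
So before the transaction, Oren does not control Vireo.
After the purchase, Oren holds 12% of Cinder directly.
Oren's side now holds 12% of Cinder, not > 75%, so Oren still does not control Cinder.
After the transaction, Oren's side holds 75% of Vireo, not > 75%, so Oren still does not control Vireo.
No new person acquires control, so the clause is not triggered.

No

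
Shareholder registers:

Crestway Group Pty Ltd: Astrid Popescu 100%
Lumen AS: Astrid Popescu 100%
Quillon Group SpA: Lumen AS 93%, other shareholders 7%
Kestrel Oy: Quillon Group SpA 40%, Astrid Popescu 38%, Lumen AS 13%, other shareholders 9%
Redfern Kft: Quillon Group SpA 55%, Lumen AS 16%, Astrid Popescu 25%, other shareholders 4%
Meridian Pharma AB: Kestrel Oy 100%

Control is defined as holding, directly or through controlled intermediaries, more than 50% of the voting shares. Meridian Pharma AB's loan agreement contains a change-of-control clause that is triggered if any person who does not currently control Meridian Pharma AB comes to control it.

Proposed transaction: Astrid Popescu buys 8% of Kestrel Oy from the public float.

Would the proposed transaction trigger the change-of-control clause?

The purchase changes only Astrid's holdings, so Astrid is the only person who could newly come to control Meridian.
Astrid holds 100% of Lumen, so Astrid controls Lumen.
Lumen holds 93% of Quillon, so Astrid controls Quillon.
Quillon and Astrid and Lumen together hold 40% + 38% + 13% = 91% of Kestrel, so Astrid controls Kestrel.
Kestrel holds 100% of Meridian, so Astrid controls Meridian.
So Astrid already controls Meridian before the transaction.
After the purchase, Astrid's direct stake in Kestrel rises to 38% + 8% = 46%.
Astrid controlled Meridian already, so this is not a new person acquiring control; every other person's position is unchanged or reduced.
No new person acquires control, so the clause is not triggered.

No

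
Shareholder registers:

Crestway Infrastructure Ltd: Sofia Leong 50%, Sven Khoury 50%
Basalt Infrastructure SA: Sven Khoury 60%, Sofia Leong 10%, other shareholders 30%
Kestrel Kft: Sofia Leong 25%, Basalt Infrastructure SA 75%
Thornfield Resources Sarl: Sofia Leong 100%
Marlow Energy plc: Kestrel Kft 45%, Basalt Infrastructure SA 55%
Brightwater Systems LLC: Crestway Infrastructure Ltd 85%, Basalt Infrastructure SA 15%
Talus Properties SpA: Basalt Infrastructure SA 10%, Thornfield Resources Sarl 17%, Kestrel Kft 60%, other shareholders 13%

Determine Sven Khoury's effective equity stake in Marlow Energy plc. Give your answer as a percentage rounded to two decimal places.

Sven reaches Marlow along 2 paths.
Via Basalt → Kestrel: 60% × 75% × 45% = 20.25%.
Via Basalt: 60% × 55% = 33%.
Total: 20.25% + 33% = 53.25%.

53.25%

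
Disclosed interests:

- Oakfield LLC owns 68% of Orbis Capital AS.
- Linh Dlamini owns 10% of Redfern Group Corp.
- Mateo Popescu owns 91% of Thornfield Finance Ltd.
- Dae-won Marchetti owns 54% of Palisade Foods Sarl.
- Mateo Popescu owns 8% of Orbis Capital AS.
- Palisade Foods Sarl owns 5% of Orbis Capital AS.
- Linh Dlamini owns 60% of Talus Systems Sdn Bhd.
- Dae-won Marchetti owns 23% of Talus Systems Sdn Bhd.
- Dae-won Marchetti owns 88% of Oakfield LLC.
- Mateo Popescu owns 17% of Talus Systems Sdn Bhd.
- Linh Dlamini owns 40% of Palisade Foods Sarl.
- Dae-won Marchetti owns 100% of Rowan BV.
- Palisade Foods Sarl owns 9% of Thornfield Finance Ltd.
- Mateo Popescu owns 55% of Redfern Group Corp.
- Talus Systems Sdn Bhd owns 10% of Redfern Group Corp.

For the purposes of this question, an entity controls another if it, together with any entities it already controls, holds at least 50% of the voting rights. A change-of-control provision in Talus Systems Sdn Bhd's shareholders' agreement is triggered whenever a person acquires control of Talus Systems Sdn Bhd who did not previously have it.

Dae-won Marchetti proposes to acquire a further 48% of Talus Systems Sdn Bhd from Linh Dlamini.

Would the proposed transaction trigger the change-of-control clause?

The purchase adds only to Dae-won's holdings (Linh's stake shrinks), so Dae-won is the only person who could newly come to control Talus.
Dae-won holds 88% of Oakfield, so Dae-won controls Oakfield.
Dae-won holds 54% of Palisade, so Dae-won controls Palisade.
Dae-won holds 100% of Rowan, so Dae-won controls Rowan.
Oakfield and Palisade together hold 68% + 5% = 73% of Orbis, so Dae-won controls Orbis.
In Talus, Dae-won's side holds only 23%, not ≥ 50%.
So before the transaction, Dae-won does not control Talus.
After the purchase, Dae-won's direct stake in Talus rises to 23% + 48% = 71%, and Linh's stake falls to 12%.
Dae-won holds 71% of Talus, so Dae-won controls Talus.
Dae-won did not control Talus before and does after, so the clause is triggered.

Yes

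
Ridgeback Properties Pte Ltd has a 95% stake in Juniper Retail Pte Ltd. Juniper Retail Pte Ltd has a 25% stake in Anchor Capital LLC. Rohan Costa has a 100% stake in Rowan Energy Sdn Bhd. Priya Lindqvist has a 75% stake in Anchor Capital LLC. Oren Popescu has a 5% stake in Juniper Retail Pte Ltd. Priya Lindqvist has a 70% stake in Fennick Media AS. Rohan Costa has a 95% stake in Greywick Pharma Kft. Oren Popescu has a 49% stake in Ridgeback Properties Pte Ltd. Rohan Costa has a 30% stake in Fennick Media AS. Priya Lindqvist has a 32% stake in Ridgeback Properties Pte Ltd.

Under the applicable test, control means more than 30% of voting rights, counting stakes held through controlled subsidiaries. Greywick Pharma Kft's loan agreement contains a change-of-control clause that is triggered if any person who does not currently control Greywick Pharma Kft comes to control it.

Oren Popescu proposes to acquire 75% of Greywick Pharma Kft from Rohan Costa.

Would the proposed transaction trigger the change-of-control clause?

The purchase adds only to Oren's holdings (Rohan's stake shrinks), so Oren is the only person who could newly come to control Greywick.
Oren holds 49% of Ridgeback, so Oren controls Ridgeback.
Ridgeback and Oren together hold 95% + 5% = 100% of Juniper, so Oren controls Juniper.
Neither Oren nor any entity Oren controls holds any voting interest in Greywick.
So before the transaction, Oren does not control Greywick.
After the purchase, Oren holds 75% of Greywick directly, and Rohan's stake falls to 20%.
Oren holds 75% of Greywick, so Oren controls Greywick.
Oren did not control Greywick before and does after, so the clause is triggered.

Yes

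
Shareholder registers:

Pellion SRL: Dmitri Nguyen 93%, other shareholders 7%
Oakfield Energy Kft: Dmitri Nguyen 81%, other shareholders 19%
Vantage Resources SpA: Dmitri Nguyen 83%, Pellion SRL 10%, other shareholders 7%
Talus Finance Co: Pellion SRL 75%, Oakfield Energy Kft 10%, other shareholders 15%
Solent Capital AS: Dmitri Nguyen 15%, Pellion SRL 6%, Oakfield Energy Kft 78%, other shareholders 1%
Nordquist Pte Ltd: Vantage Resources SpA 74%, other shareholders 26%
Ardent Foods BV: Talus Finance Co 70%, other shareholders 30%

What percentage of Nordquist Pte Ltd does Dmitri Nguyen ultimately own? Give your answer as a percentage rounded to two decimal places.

68.30%

Dmitri reaches Nordquist along 2 paths.
Via Vantage: 83% × 74% = 61.42%.
Via Pellion → Vantage: 93% × 10% × 74% = 6.882%.
Total: 61.42% + 6.882% = 68.302%.
Rounded: 68.30%.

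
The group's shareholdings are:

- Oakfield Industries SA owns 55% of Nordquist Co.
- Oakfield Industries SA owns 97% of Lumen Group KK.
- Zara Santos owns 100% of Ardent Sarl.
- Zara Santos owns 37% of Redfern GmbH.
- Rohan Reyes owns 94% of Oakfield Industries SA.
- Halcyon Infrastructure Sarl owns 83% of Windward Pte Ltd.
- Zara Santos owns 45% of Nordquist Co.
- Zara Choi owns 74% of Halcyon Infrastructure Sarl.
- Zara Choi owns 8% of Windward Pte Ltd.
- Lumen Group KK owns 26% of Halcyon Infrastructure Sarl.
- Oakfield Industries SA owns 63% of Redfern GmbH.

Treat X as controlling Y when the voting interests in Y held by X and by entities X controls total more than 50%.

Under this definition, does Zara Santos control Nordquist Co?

No

Zara Santos holds 100% of Ardent, so Zara Santos controls Ardent.
In Nordquist, Zara Santos's side holds only 45%, not > 50%.
So Zara Santos does not control Nordquist.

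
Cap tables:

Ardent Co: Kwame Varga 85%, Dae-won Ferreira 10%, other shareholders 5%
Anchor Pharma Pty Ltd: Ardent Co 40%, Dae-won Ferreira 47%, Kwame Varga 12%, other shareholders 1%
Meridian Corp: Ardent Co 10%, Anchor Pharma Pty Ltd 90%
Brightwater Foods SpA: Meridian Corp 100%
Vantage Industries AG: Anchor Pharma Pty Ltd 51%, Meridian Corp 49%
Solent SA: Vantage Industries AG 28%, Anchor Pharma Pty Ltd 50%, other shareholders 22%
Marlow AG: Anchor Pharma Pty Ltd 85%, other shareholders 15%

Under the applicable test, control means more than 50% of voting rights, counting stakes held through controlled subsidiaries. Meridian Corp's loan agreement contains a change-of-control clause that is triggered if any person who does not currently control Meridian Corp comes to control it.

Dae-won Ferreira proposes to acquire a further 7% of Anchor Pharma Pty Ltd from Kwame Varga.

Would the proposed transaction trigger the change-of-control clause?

The purchase adds only to Dae-won's holdings (Kwame's stake shrinks), so Dae-won is the only person who could newly come to control Meridian.
Dae-won's largest direct stake is 47% in Anchor, which does not meet the threshold, so Dae-won controls no company.
Neither Dae-won nor any entity Dae-won controls holds any voting interest in Meridian.
So before the transaction, Dae-won does not control Meridian.
After the purchase, Dae-won's direct stake in Anchor rises to 47% + 7% = 54%, and Kwame's stake falls to 5%.
Dae-won holds 54% of Anchor, so Dae-won controls Anchor.
Anchor holds 90% of Meridian, so Dae-won controls Meridian.
Dae-won did not control Meridian before and does after, so the clause is triggered.

Yes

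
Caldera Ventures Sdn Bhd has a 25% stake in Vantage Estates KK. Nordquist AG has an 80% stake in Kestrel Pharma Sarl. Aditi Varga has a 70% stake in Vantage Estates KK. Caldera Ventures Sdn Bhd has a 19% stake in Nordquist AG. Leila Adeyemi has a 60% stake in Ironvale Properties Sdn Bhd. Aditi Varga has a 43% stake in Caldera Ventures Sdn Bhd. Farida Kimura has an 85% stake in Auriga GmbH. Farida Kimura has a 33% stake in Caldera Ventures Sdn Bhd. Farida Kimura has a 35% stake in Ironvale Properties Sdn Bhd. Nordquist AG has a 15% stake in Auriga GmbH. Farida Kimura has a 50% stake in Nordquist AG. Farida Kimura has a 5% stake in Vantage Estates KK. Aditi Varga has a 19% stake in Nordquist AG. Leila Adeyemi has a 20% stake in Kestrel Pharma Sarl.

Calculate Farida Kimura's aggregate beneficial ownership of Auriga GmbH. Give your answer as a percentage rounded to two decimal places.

93.44%

Farida reaches Auriga along 3 paths.
Via Caldera → Nordquist: 33% × 19% × 15% = 0.9405%.
Via Nordquist: 50% × 15% = 7.5%.
Direct stake: 85% = 85%.
Total: 0.9405% + 7.5% + 85% = 93.4405%.
Rounded: 93.44%.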